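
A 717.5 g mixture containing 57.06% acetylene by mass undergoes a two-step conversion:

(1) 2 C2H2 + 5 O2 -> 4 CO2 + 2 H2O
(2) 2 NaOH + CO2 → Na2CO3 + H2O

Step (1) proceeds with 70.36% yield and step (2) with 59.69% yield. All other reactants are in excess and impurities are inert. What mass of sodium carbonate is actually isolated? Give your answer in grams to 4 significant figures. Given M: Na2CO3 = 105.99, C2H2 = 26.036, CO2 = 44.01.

Pure C2H2 = 717.5 × 0.5706 = 409.41 g.
n(C2H2) = 409.41 / 26.036 = 15.725 mol.
Step 1 (C2H2:CO2 = 2:4): theoretical n(CO2) = 31.449 mol; at 70.36% yield, n(CO2) = 22.128 mol.
Step 2 (CO2:Na2CO3 = 1:1): theoretical n(Na2CO3) = 22.128 mol, so theoretical mass = 22.128 × 105.99 = 2345.3 g.
At 59.69% yield, actual mass of Na2CO3 = 2345.3 × 0.5969 = 1399.9 g.

1400 g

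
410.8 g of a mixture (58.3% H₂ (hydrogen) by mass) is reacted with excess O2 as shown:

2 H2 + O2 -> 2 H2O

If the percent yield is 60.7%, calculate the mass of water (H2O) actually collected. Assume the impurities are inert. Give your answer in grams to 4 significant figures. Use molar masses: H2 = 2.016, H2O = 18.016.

1299 g

Pure H2 available = 410.8 g × 0.583 = 239.50 g.
n(H2) = 239.50 g / 2.016 g/mol = 118.80 mol.
From the equation the H2:H2O mole ratio is 2:2, so n(H2O) = 118.80 × 2/2 = 118.80 mol.
Mass of H2O = 118.80 mol × 18.016 g/mol = 2140.3 g.
Actual mass collected = 2140.3 g × 0.607 = 1299.1 g.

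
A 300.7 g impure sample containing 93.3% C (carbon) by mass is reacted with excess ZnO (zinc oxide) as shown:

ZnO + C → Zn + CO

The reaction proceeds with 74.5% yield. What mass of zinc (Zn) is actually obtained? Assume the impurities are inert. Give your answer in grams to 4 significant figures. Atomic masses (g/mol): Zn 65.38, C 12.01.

1138 g

Pure C available = 300.7 g × 0.933 = 280.55 g.
M(C) = 12.01 g/mol.
M(Zn) = 65.38 g/mol.
n(C) = 280.55 g / 12.01 g/mol = 23.360 mol.
From the equation the C:Zn mole ratio is 1:1, so n(Zn) = 23.360 × 1/1 = 23.360 mol.
Mass of Zn = 23.360 mol × 65.38 g/mol = 1527.3 g.
Actual mass collected = 1527.3 g × 0.745 = 1137.8 g.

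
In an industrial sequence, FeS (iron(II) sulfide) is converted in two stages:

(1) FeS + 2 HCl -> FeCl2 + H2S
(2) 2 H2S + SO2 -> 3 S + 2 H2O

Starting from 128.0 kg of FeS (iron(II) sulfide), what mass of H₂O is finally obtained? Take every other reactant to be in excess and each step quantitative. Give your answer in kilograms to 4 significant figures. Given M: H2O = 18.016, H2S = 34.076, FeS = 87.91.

26.23 kg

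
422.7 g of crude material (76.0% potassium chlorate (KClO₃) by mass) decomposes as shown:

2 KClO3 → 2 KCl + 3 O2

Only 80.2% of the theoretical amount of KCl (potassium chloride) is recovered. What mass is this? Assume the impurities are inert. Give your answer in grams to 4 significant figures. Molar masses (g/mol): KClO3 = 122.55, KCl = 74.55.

156.7 g

Pure KClO3 available = 422.7 g × 0.760 = 321.25 g.
n(KClO3) = 321.25 g / 122.55 g/mol = 2.6214 mol.
From the equation the KClO3:KCl mole ratio is 2:2, so n(KCl) = 2.6214 × 2/2 = 2.6214 mol.
Mass of KCl = 2.6214 mol × 74.55 g/mol = 195.43 g.
Actual mass collected = 195.43 g × 0.802 = 156.73 g.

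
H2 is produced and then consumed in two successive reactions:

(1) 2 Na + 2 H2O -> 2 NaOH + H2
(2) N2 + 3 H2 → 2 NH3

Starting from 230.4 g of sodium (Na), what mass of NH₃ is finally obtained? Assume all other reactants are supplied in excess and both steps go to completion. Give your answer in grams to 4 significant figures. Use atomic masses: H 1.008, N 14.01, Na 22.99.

M(Na) = 22.99 g/mol.
M(NH3) = 14.01 + 3(1.008) = 17.034 g/mol.
n(Na) = 230.40 / 22.99 = 10.022 mol.
Step 1 gives a 2:1 ratio of Na to H2, so n(H2) = 5.0109 mol.
In step 2 the H2:NH3 ratio is 3:2, so n(NH3) = 3.3406 mol.
Mass of NH3 = 3.3406 × 17.034 = 56.903 g.

56.90 g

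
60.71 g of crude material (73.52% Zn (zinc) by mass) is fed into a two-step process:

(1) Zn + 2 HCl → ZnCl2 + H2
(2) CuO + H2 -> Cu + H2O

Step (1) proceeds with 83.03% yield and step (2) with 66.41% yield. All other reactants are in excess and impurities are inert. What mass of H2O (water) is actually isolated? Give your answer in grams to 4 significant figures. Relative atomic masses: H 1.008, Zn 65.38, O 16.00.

6.782 g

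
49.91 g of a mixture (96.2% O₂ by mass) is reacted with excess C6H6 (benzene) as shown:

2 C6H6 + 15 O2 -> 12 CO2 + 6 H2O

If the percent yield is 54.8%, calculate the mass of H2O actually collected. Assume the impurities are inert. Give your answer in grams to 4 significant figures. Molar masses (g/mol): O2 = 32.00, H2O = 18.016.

Pure O2 available = 49.91 g × 0.962 = 48.013 g.
n(O2) = 48.013 g / 32.00 g/mol = 1.5004 mol.
From the equation the O2:H2O mole ratio is 15:6, so n(H2O) = 1.5004 × 6/15 = 0.60017 mol.
Mass of H2O = 0.60017 mol × 18.016 g/mol = 10.813 g.
Actual mass collected = 10.813 g × 0.548 = 5.9253 g.

5.925 g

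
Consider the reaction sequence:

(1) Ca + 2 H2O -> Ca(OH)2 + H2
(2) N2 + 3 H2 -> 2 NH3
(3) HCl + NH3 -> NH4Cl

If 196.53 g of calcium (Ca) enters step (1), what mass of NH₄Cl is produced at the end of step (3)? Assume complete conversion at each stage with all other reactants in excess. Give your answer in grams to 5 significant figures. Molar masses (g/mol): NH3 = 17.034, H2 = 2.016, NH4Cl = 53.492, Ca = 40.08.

174.86 g

n(Ca) = 196.53 / 40.08 = 4.90344 mol.
Reaction (1): Ca→H2 ratio 1:1 ⇒ n(H2) = 4.90344 mol.
Reaction (2): H2→NH3 ratio 3:2 ⇒ n(NH3) = 3.26896 mol.
Reaction (3): NH3→NH4Cl ratio 1:1 ⇒ n(NH4Cl) = 3.26896 mol.
Mass of NH4Cl = 3.26896 × 53.492 = 174.863 g.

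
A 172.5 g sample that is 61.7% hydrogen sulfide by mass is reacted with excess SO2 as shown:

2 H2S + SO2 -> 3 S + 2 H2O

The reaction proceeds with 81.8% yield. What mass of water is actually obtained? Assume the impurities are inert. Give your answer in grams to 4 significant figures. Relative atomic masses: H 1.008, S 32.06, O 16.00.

Pure H2S available = 172.5 g × 0.617 = 106.43 g.
M(H2S) = 2(1.008) + 32.06 = 34.076 g/mol.
M(H2O) = 2(1.008) + 16.00 = 18.016 g/mol.
n(H2S) = 106.43 g / 34.076 g/mol = 3.1234 mol.
From the equation the H2S:H2O mole ratio is 2:2, so n(H2O) = 3.1234 × 2/2 = 3.1234 mol.
Mass of H2O = 3.1234 mol × 18.016 g/mol = 56.271 g.
Actual mass collected = 56.271 g × 0.818 = 46.030 g.

46.03 g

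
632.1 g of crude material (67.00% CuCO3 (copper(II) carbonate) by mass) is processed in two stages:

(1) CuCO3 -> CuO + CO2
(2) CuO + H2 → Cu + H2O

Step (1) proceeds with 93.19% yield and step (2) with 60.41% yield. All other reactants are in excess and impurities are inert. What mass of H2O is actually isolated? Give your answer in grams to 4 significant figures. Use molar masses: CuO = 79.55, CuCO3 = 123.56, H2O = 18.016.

34.76 g

Pure CuCO3 = 632.1 × 0.6700 = 423.51 g.
n(CuCO3) = 423.51 / 123.56 = 3.4275 mol.
Step 1 (CuCO3:CuO = 1:1): theoretical n(CuO) = 3.4275 mol; at 93.19% yield, n(CuO) = 3.1941 mol.
Step 2 (CuO:H2O = 1:1): theoretical n(H2O) = 3.1941 mol, so theoretical mass = 3.1941 × 18.016 = 57.545 g.
At 60.41% yield, actual mass of H2O = 57.545 × 0.6041 = 34.763 g.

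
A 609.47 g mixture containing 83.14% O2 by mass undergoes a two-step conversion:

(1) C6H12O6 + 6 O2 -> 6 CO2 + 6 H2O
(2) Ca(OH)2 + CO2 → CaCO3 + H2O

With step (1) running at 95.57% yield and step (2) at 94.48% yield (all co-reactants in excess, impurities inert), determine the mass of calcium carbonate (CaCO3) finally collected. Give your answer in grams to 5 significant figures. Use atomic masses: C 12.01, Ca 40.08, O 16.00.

1431.1 g

Pure O2 = 609.47 × 0.8314 = 506.713 g.
M(O2) = 2(16.00) = 32.00 g/mol.
M(CaCO3) = 40.08 + 12.01 + 3(16.00) = 100.09 g/mol.
n(O2) = 506.713 / 32.00 = 15.8348 mol.
Step 1 (O2:CO2 = 6:6): theoretical n(CO2) = 15.8348 mol; at 95.57% yield, n(CO2) = 15.1333 mol.
Step 2 (CO2:CaCO3 = 1:1): theoretical n(CaCO3) = 15.1333 mol, so theoretical mass = 15.1333 × 100.09 = 1514.69 g.
At 94.48% yield, actual mass of CaCO3 = 1514.69 × 0.9448 = 1431.08 g.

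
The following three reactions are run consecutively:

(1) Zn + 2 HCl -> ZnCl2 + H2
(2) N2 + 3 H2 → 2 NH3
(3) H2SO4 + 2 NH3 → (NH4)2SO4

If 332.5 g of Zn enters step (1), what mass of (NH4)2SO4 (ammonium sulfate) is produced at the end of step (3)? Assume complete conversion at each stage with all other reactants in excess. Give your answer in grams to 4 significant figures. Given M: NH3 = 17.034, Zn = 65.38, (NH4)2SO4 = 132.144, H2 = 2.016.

n(Zn) = 332.5 / 65.38 = 5.0857 mol.
Reaction (1): Zn→H2 ratio 1:1 ⇒ n(H2) = 5.0857 mol.
Reaction (2): H2→NH3 ratio 3:2 ⇒ n(NH3) = 3.3904 mol.
Reaction (3): NH3→(NH4)2SO4 ratio 2:1 ⇒ n((NH4)2SO4) = 1.6952 mol.
Mass of (NH4)2SO4 = 1.6952 × 132.144 = 224.01 g.

224.0 g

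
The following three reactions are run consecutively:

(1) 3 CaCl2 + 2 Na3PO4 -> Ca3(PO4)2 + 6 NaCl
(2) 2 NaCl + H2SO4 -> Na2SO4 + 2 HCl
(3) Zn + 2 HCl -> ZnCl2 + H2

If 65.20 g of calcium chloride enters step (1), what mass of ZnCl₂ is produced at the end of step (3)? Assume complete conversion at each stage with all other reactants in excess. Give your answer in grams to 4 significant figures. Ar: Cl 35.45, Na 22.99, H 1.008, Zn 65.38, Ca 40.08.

80.06 g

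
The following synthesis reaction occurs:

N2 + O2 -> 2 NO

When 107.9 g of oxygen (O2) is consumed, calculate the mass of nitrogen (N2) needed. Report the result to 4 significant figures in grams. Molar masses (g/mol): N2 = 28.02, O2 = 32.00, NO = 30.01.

n(O2) = 107.90 g / 32.00 g/mol = 3.3719 mol.
From the equation the O2:N2 mole ratio is 1:1, so n(N2) = 3.3719 × 1/1 = 3.3719 mol.
Mass of N2 = 3.3719 mol × 28.02 g/mol = 94.480 g.

94.48 g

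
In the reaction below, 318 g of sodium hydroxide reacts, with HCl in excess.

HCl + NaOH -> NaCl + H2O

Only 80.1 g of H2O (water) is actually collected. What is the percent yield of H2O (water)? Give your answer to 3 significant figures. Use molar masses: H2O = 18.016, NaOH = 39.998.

n(NaOH) = 318.0 g / 39.998 g/mol = 7.950 mol.
From the equation the NaOH:H2O mole ratio is 1:1, so n(H2O) = 7.950 × 1/1 = 7.950 mol.
Mass of H2O = 7.950 mol × 18.016 g/mol = 143.2 g.
This is the theoretical yield. Percent yield = 80.1 g / 143.2 g × 100% = 55.92%.

55.9 %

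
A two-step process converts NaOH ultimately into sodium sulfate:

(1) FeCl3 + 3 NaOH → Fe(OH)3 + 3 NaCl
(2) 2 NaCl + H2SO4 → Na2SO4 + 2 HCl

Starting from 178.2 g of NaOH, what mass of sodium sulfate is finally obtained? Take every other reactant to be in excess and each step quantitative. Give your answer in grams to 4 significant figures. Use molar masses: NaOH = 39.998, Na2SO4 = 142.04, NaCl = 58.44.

n(NaOH) = 178.20 / 39.998 = 4.4552 mol.
Step 1 gives a 3:3 ratio of NaOH to NaCl, so n(NaCl) = 4.4552 mol.
In step 2 the NaCl:Na2SO4 ratio is 2:1, so n(Na2SO4) = 2.2276 mol.
Mass of Na2SO4 = 2.2276 × 142.04 = 316.41 g.

316.4 g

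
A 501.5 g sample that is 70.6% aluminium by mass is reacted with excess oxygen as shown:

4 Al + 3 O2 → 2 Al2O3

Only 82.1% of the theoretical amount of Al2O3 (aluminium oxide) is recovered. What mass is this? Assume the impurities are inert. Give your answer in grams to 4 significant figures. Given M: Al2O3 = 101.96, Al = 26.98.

549.3 g

Pure Al available = 501.5 g × 0.706 = 354.06 g.
n(Al) = 354.06 g / 26.98 g/mol = 13.123 mol.
From the equation the Al:Al2O3 mole ratio is 4:2, so n(Al2O3) = 13.123 × 2/4 = 6.5615 mol.
Mass of Al2O3 = 6.5615 mol × 101.96 g/mol = 669.01 g.
Actual mass collected = 669.01 g × 0.821 = 549.26 g.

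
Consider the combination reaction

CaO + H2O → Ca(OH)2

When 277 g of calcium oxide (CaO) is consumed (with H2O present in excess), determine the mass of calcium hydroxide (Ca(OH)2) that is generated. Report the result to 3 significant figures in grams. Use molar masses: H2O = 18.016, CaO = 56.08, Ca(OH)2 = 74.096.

366 g

n(CaO) = 277.0 g / 56.08 g/mol = 4.939 mol.
From the equation the CaO:Ca(OH)2 mole ratio is 1:1, so n(Ca(OH)2) = 4.939 × 1/1 = 4.939 mol.
Mass of Ca(OH)2 = 4.939 mol × 74.096 g/mol = 366.0 g.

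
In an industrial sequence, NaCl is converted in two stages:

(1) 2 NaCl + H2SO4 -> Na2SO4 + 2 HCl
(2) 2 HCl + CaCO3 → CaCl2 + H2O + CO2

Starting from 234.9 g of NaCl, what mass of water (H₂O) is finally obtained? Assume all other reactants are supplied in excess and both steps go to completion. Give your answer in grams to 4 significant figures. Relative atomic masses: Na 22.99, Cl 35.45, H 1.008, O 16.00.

M(NaCl) = 22.99 + 35.45 = 58.44 g/mol.
M(H2O) = 2(1.008) + 16.00 = 18.016 g/mol.
n(NaCl) = 234.90 / 58.44 = 4.0195 mol.
Step 1 gives a 2:2 ratio of NaCl to HCl, so n(HCl) = 4.0195 mol.
In step 2 the HCl:H2O ratio is 2:1, so n(H2O) = 2.0098 mol.
Mass of H2O = 2.0098 × 18.016 = 36.208 g.

36.21 g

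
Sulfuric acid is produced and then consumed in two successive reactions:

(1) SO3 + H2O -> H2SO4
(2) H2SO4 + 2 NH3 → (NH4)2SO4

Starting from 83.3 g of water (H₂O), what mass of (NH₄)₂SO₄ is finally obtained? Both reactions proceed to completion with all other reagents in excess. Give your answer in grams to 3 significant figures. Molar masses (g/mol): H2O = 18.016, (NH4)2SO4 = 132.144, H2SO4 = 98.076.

611 g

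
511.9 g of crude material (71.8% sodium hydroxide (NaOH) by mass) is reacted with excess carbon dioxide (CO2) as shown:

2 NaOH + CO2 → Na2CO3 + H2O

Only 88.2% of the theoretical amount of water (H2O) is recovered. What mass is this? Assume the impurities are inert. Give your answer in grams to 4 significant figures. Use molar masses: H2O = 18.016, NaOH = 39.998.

Pure NaOH available = 511.9 g × 0.718 = 367.54 g.
n(NaOH) = 367.54 g / 39.998 g/mol = 9.1891 mol.
From the equation the NaOH:H2O mole ratio is 2:1, so n(H2O) = 9.1891 × 1/2 = 4.5945 mol.
Mass of H2O = 4.5945 mol × 18.016 g/mol = 82.775 g.
Actual mass collected = 82.775 g × 0.882 = 73.008 g.

73.01 g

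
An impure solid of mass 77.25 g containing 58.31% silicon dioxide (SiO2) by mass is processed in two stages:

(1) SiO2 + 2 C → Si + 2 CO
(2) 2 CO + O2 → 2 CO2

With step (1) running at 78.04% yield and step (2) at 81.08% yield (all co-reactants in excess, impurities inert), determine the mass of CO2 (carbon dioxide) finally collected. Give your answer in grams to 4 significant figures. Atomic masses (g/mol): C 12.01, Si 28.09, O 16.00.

Pure SiO2 = 77.25 × 0.5831 = 45.044 g.
M(SiO2) = 28.09 + 2(16.00) = 60.09 g/mol.
M(CO2) = 12.01 + 2(16.00) = 44.01 g/mol.
n(SiO2) = 45.044 / 60.09 = 0.74962 mol.
Step 1 (SiO2:CO = 1:2): theoretical n(CO) = 1.4992 mol; at 78.04% yield, n(CO) = 1.1700 mol.
Step 2 (CO:CO2 = 2:2): theoretical n(CO2) = 1.1700 mol, so theoretical mass = 1.1700 × 44.01 = 51.492 g.
At 81.08% yield, actual mass of CO2 = 51.492 × 0.8108 = 41.750 g.

41.75 g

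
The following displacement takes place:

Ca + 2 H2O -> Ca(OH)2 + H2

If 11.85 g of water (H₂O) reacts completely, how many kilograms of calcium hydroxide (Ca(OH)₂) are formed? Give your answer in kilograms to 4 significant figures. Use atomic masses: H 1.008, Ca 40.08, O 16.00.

M(H2O) = 2(1.008) + 16.00 = 18.016 g/mol.
M(Ca(OH)2) = 40.08 + 2(16.00) + 2(1.008) = 74.096 g/mol.
n(H2O) = 11.850 g / 18.016 g/mol = 0.65775 mol.
From the equation the H2O:Ca(OH)2 mole ratio is 2:1, so n(Ca(OH)2) = 0.65775 × 1/2 = 0.32887 mol.
Mass of Ca(OH)2 = 0.32887 mol × 74.096 g/mol = 24.368 g.
Converting to kg: 24.368 g = 0.02437 kg.

0.02437 kg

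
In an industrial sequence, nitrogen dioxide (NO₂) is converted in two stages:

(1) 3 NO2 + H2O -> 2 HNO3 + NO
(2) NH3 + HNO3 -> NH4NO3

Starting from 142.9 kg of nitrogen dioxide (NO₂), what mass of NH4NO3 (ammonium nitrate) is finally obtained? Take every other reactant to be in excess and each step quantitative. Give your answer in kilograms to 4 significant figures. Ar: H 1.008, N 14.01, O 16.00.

M(NO2) = 14.01 + 2(16.00) = 46.01 g/mol.
M(NH4NO3) = 2(14.01) + 4(1.008) + 3(16.00) = 80.052 g/mol.
142.9 kg = 142900 g.
n(NO2) = 142900 / 46.01 = 3105.8 mol.
Step 1 gives a 3:2 ratio of NO2 to HNO3, so n(HNO3) = 2070.6 mol.
In step 2 the HNO3:NH4NO3 ratio is 1:1, so n(NH4NO3) = 2070.6 mol.
Mass of NH4NO3 = 2070.6 × 80.052 = 165750 g = 165.8 kg.

165.8 kg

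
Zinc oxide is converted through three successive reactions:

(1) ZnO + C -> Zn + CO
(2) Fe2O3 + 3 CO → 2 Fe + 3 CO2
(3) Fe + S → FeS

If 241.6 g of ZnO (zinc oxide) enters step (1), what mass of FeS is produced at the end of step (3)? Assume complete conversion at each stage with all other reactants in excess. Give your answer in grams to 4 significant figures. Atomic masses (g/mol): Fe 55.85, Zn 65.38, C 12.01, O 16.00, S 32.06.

M(ZnO) = 65.38 + 16.00 = 81.38 g/mol.
M(FeS) = 55.85 + 32.06 = 87.91 g/mol.
n(ZnO) = 241.6 / 81.38 = 2.9688 mol.
Reaction (1): ZnO→CO ratio 1:1 ⇒ n(CO) = 2.9688 mol.
Reaction (2): CO→Fe ratio 3:2 ⇒ n(Fe) = 1.9792 mol.
Reaction (3): Fe→FeS ratio 1:1 ⇒ n(FeS) = 1.9792 mol.
Mass of FeS = 1.9792 × 87.91 = 173.99 g.

174.0 g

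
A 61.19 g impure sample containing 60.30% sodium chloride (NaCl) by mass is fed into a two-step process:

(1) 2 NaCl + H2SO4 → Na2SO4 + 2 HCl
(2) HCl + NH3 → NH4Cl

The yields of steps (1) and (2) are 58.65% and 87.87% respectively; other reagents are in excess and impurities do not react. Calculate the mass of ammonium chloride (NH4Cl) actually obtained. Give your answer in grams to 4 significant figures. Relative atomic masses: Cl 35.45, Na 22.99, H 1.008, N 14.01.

Pure NaCl = 61.19 × 0.6030 = 36.898 g.
M(NaCl) = 22.99 + 35.45 = 58.44 g/mol.
M(NH4Cl) = 14.01 + 4(1.008) + 35.45 = 53.492 g/mol.
n(NaCl) = 36.898 / 58.44 = 0.63138 mol.
Step 1 (NaCl:HCl = 2:2): theoretical n(HCl) = 0.63138 mol; at 58.65% yield, n(HCl) = 0.37030 mol.
Step 2 (HCl:NH4Cl = 1:1): theoretical n(NH4Cl) = 0.37030 mol, so theoretical mass = 0.37030 × 53.492 = 19.808 g.
At 87.87% yield, actual mass of NH4Cl = 19.808 × 0.8787 = 17.405 g.

17.41 g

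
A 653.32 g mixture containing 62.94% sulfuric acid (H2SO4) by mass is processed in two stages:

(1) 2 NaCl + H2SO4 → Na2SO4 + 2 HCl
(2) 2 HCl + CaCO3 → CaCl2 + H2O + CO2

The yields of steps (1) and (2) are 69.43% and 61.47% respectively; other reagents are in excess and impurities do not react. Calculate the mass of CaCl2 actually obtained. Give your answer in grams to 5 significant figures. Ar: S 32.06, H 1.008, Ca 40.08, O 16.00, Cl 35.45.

198.58 g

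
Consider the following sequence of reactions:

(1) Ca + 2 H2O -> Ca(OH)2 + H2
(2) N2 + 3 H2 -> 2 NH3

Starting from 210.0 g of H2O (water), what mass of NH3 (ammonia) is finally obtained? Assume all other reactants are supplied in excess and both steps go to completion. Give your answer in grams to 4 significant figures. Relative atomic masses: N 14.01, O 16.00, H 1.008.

M(H2O) = 2(1.008) + 16.00 = 18.016 g/mol.
M(NH3) = 14.01 + 3(1.008) = 17.034 g/mol.
n(H2O) = 210.00 / 18.016 = 11.656 mol.
Step 1 gives a 2:1 ratio of H2O to H2, so n(H2) = 5.8282 mol.
In step 2 the H2:NH3 ratio is 3:2, so n(NH3) = 3.8854 mol.
Mass of NH3 = 3.8854 × 17.034 = 66.185 g.

66.18 g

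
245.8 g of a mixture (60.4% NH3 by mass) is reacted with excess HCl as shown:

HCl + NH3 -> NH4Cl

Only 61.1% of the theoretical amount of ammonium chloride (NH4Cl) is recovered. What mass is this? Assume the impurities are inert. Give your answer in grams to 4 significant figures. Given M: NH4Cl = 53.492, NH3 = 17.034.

Pure NH3 available = 245.8 g × 0.604 = 148.46 g.
n(NH3) = 148.46 g / 17.034 g/mol = 8.7157 mol.
From the equation the NH3:NH4Cl mole ratio is 1:1, so n(NH4Cl) = 8.7157 × 1/1 = 8.7157 mol.
Mass of NH4Cl = 8.7157 mol × 53.492 g/mol = 466.22 g.
Actual mass collected = 466.22 g × 0.611 = 284.86 g.

284.9 g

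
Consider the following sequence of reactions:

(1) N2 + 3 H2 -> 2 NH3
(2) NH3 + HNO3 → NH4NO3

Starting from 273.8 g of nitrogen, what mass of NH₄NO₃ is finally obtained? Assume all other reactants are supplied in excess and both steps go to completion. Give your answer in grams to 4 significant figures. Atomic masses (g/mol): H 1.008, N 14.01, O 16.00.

M(N2) = 2(14.01) = 28.02 g/mol.
M(NH4NO3) = 2(14.01) + 4(1.008) + 3(16.00) = 80.052 g/mol.
n(N2) = 273.80 / 28.02 = 9.7716 mol.
Step 1 gives a 1:2 ratio of N2 to NH3, so n(NH3) = 19.543 mol.
In step 2 the NH3:NH4NO3 ratio is 1:1, so n(NH4NO3) = 19.543 mol.
Mass of NH4NO3 = 19.543 × 80.052 = 1564.5 g.

1564 g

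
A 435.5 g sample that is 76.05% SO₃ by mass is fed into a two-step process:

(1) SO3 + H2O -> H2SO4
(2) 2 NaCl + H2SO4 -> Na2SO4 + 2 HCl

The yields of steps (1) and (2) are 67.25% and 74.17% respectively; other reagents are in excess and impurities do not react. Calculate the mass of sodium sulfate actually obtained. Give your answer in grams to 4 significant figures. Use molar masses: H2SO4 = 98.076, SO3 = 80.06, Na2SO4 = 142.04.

293.1 g

Pure SO3 = 435.5 × 0.7605 = 331.20 g.
n(SO3) = 331.20 / 80.06 = 4.1369 mol.
Step 1 (SO3:H2SO4 = 1:1): theoretical n(H2SO4) = 4.1369 mol; at 67.25% yield, n(H2SO4) = 2.7820 mol.
Step 2 (H2SO4:Na2SO4 = 1:1): theoretical n(Na2SO4) = 2.7820 mol, so theoretical mass = 2.7820 × 142.04 = 395.16 g.
At 74.17% yield, actual mass of Na2SO4 = 395.16 × 0.7417 = 293.09 g.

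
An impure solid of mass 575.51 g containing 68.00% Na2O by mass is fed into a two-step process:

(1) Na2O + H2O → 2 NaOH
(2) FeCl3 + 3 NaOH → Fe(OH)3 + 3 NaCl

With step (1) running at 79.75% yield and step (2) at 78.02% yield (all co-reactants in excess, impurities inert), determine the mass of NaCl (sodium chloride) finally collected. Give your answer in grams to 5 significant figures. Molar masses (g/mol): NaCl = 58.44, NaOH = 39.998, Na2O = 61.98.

Pure Na2O = 575.51 × 0.6800 = 391.347 g.
n(Na2O) = 391.347 / 61.98 = 6.31408 mol.
Step 1 (Na2O:NaOH = 1:2): theoretical n(NaOH) = 12.6282 mol; at 79.75% yield, n(NaOH) = 10.0710 mol.
Step 2 (NaOH:NaCl = 3:3): theoretical n(NaCl) = 10.0710 mol, so theoretical mass = 10.0710 × 58.44 = 588.547 g.
At 78.02% yield, actual mass of NaCl = 588.547 × 0.7802 = 459.184 g.

459.18 g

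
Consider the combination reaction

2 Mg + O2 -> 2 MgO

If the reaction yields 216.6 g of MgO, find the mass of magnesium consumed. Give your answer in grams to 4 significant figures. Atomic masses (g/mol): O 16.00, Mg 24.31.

M(MgO) = 24.31 + 16.00 = 40.31 g/mol.
M(Mg) = 24.31 g/mol.
n(MgO) = 216.60 g / 40.31 g/mol = 5.3734 mol.
From the equation the MgO:Mg mole ratio is 2:2, so n(Mg) = 5.3734 × 2/2 = 5.3734 mol.
Mass of Mg = 5.3734 mol × 24.31 g/mol = 130.63 g.

130.6 g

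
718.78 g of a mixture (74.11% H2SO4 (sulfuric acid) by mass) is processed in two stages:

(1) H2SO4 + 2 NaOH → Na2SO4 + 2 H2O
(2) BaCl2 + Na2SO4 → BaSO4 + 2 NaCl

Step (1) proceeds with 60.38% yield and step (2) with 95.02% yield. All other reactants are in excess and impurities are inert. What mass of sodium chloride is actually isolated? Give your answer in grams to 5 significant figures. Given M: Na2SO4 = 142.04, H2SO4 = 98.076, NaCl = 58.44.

364.22 g

Pure H2SO4 = 718.78 × 0.7411 = 532.688 g.
n(H2SO4) = 532.688 / 98.076 = 5.43138 mol.
Step 1 (H2SO4:Na2SO4 = 1:1): theoretical n(Na2SO4) = 5.43138 mol; at 60.38% yield, n(Na2SO4) = 3.27947 mol.
Step 2 (Na2SO4:NaCl = 1:2): theoretical n(NaCl) = 6.55893 mol, so theoretical mass = 6.55893 × 58.44 = 383.304 g.
At 95.02% yield, actual mass of NaCl = 383.304 × 0.9502 = 364.215 g.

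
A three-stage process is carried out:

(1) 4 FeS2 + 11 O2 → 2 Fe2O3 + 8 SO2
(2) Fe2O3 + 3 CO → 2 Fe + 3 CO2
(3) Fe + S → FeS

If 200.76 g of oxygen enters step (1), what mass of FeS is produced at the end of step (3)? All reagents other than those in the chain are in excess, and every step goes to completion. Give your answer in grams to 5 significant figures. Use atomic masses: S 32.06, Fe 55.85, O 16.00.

M(O2) = 2(16.00) = 32.00 g/mol.
M(FeS) = 55.85 + 32.06 = 87.91 g/mol.
n(O2) = 200.76 / 32.00 = 6.27375 mol.
Reaction (1): O2→Fe2O3 ratio 11:2 ⇒ n(Fe2O3) = 1.14068 mol.
Reaction (2): Fe2O3→Fe ratio 1:2 ⇒ n(Fe) = 2.28136 mol.
Reaction (3): Fe→FeS ratio 1:1 ⇒ n(FeS) = 2.28136 mol.
Mass of FeS = 2.28136 × 87.91 = 200.555 g.

200.55 g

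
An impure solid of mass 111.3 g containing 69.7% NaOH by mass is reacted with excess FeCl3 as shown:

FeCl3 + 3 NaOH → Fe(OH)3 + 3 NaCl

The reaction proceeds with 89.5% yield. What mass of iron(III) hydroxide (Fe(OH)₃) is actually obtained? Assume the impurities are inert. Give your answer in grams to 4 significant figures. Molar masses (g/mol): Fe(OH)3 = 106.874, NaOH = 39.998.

Pure NaOH available = 111.3 g × 0.697 = 77.576 g.
n(NaOH) = 77.576 g / 39.998 g/mol = 1.9395 mol.
From the equation the NaOH:Fe(OH)3 mole ratio is 3:1, so n(Fe(OH)3) = 1.9395 × 1/3 = 0.64650 mol.
Mass of Fe(OH)3 = 0.64650 mol × 106.874 g/mol = 69.094 g.
Actual mass collected = 69.094 g × 0.895 = 61.839 g.

61.84 g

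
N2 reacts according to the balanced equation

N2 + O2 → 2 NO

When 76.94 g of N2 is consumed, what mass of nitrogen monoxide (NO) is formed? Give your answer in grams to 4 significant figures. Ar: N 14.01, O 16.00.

M(N2) = 2(14.01) = 28.02 g/mol.
M(NO) = 14.01 + 16.00 = 30.01 g/mol.
n(N2) = 76.940 g / 28.02 g/mol = 2.7459 mol.
From the equation the N2:NO mole ratio is 1:2, so n(NO) = 2.7459 × 2/1 = 5.4918 mol.
Mass of NO = 5.4918 mol × 30.01 g/mol = 164.81 g.

164.8 g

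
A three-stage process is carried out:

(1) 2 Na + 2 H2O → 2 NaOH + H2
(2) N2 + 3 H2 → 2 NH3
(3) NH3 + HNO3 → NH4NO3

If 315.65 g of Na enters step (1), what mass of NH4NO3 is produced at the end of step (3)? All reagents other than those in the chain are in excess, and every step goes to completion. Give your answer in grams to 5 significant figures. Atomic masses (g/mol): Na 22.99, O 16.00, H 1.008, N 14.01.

M(Na) = 22.99 g/mol.
M(NH4NO3) = 2(14.01) + 4(1.008) + 3(16.00) = 80.052 g/mol.
n(Na) = 315.65 / 22.99 = 13.7299 mol.
Reaction (1): Na→H2 ratio 2:1 ⇒ n(H2) = 6.86494 mol.
Reaction (2): H2→NH3 ratio 3:2 ⇒ n(NH3) = 4.57663 mol.
Reaction (3): NH3→NH4NO3 ratio 1:1 ⇒ n(NH4NO3) = 4.57663 mol.
Mass of NH4NO3 = 4.57663 × 80.052 = 366.368 g.

366.37 g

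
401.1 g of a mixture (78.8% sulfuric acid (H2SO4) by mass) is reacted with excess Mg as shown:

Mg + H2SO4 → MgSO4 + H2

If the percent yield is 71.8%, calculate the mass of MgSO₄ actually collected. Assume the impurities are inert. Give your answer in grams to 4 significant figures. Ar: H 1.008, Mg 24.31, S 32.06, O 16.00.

278.5 g

Pure H2SO4 available = 401.1 g × 0.788 = 316.07 g.
M(H2SO4) = 2(1.008) + 32.06 + 4(16.00) = 98.076 g/mol.
M(MgSO4) = 24.31 + 32.06 + 4(16.00) = 120.37 g/mol.
n(H2SO4) = 316.07 g / 98.076 g/mol = 3.2227 mol.
From the equation the H2SO4:MgSO4 mole ratio is 1:1, so n(MgSO4) = 3.2227 × 1/1 = 3.2227 mol.
Mass of MgSO4 = 3.2227 mol × 120.37 g/mol = 387.91 g.
Actual mass collected = 387.91 g × 0.718 = 278.52 g.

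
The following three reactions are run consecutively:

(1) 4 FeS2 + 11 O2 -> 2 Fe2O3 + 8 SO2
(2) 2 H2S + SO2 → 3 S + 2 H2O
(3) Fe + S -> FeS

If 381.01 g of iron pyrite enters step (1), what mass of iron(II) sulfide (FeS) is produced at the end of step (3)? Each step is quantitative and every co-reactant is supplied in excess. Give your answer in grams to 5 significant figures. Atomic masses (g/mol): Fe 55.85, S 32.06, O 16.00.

M(FeS2) = 55.85 + 2(32.06) = 119.97 g/mol.
M(FeS) = 55.85 + 32.06 = 87.91 g/mol.
n(FeS2) = 381.01 / 119.97 = 3.17588 mol.
Reaction (1): FeS2→SO2 ratio 4:8 ⇒ n(SO2) = 6.35175 mol.
Reaction (2): SO2→S ratio 1:3 ⇒ n(S) = 19.0553 mol.
Reaction (3): S→FeS ratio 1:1 ⇒ n(FeS) = 19.0553 mol.
Mass of FeS = 19.0553 × 87.91 = 1675.15 g.

1675.1 g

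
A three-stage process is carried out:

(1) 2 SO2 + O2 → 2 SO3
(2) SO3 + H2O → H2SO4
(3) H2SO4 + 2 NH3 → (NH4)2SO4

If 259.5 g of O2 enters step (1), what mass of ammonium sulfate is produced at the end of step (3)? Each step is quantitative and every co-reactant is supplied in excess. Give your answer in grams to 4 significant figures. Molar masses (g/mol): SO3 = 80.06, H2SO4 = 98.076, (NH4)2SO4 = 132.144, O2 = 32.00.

2143 g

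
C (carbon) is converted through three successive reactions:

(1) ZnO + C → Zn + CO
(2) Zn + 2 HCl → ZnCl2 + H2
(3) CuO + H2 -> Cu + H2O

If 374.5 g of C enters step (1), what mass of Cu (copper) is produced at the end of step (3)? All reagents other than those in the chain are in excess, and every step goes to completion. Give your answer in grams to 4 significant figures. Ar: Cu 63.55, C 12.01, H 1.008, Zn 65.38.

M(C) = 12.01 g/mol.
M(Cu) = 63.55 g/mol.
n(C) = 374.5 / 12.01 = 31.182 mol.
Reaction (1): C→Zn ratio 1:1 ⇒ n(Zn) = 31.182 mol.
Reaction (2): Zn→H2 ratio 1:1 ⇒ n(H2) = 31.182 mol.
Reaction (3): H2→Cu ratio 1:1 ⇒ n(Cu) = 31.182 mol.
Mass of Cu = 31.182 × 63.55 = 1981.6 g.

1982 g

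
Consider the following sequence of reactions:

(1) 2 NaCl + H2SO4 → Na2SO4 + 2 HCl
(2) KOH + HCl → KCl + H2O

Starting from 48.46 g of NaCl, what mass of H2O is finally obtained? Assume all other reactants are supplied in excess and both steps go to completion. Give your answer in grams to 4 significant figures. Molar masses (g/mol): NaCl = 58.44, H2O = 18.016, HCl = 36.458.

n(NaCl) = 48.460 / 58.44 = 0.82923 mol.
Step 1 gives a 2:2 ratio of NaCl to HCl, so n(HCl) = 0.82923 mol.
In step 2 the HCl:H2O ratio is 1:1, so n(H2O) = 0.82923 mol.
Mass of H2O = 0.82923 × 18.016 = 14.939 g.

14.94 g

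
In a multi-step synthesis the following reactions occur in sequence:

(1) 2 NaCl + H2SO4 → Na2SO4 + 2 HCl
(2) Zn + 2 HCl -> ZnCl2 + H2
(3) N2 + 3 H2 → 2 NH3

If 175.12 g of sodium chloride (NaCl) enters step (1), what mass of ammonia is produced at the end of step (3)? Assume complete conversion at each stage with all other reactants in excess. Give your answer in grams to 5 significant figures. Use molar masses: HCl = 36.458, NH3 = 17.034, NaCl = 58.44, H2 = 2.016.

17.015 g

n(NaCl) = 175.12 / 58.44 = 2.99658 mol.
Reaction (1): NaCl→HCl ratio 2:2 ⇒ n(HCl) = 2.99658 mol.
Reaction (2): HCl→H2 ratio 2:1 ⇒ n(H2) = 1.49829 mol.
Reaction (3): H2→NH3 ratio 3:2 ⇒ n(NH3) = 0.998859 mol.
Mass of NH3 = 0.998859 × 17.034 = 17.0146 g.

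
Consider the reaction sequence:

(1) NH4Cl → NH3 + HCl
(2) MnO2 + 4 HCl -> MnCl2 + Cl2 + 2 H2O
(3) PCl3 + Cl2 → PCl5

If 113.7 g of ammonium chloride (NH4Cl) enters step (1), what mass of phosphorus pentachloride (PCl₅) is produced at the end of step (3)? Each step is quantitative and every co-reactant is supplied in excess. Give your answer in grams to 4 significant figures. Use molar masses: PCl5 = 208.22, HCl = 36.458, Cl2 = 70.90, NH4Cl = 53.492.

110.6 g

n(NH4Cl) = 113.7 / 53.492 = 2.1256 mol.
Reaction (1): NH4Cl→HCl ratio 1:1 ⇒ n(HCl) = 2.1256 mol.
Reaction (2): HCl→Cl2 ratio 4:1 ⇒ n(Cl2) = 0.53139 mol.
Reaction (3): Cl2→PCl5 ratio 1:1 ⇒ n(PCl5) = 0.53139 mol.
Mass of PCl5 = 0.53139 × 208.22 = 110.65 g.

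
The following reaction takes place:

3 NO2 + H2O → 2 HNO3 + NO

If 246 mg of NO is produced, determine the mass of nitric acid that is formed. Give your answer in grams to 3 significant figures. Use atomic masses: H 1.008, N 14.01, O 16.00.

1.03 g

M(NO) = 14.01 + 16.00 = 30.01 g/mol.
M(HNO3) = 1.008 + 14.01 + 3(16.00) = 63.018 g/mol.
Convert: 246 mg = 0.2460 g.
n(NO) = 0.2460 g / 30.01 g/mol = 0.008197 mol.
From the equation the NO:HNO3 mole ratio is 1:2, so n(HNO3) = 0.008197 × 2/1 = 0.01639 mol.
Mass of HNO3 = 0.01639 mol × 63.018 g/mol = 1.033 g.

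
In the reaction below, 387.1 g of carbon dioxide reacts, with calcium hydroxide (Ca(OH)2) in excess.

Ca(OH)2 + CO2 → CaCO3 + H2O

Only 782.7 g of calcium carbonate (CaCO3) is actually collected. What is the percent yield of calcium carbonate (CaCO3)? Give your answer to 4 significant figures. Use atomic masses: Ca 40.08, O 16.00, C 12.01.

88.91 %

M(CO2) = 12.01 + 2(16.00) = 44.01 g/mol.
M(CaCO3) = 40.08 + 12.01 + 3(16.00) = 100.09 g/mol.
n(CO2) = 387.10 g / 44.01 g/mol = 8.7957 mol.
From the equation the CO2:CaCO3 mole ratio is 1:1, so n(CaCO3) = 8.7957 × 1/1 = 8.7957 mol.
Mass of CaCO3 = 8.7957 mol × 100.09 g/mol = 880.36 g.
This is the theoretical yield. Percent yield = 782.7 g / 880.36 g × 100% = 88.906%.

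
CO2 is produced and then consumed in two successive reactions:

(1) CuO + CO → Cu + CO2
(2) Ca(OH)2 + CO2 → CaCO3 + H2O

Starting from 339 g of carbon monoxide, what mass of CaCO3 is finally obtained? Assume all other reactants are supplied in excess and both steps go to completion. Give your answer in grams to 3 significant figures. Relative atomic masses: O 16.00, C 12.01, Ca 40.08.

1210 g

M(CO) = 12.01 + 16.00 = 28.01 g/mol.
M(CaCO3) = 40.08 + 12.01 + 3(16.00) = 100.09 g/mol.
n(CO) = 339.0 / 28.01 = 12.10 mol.
Step 1 gives a 1:1 ratio of CO to CO2, so n(CO2) = 12.10 mol.
In step 2 the CO2:CaCO3 ratio is 1:1, so n(CaCO3) = 12.10 mol.
Mass of CaCO3 = 12.10 × 100.09 = 1211 g.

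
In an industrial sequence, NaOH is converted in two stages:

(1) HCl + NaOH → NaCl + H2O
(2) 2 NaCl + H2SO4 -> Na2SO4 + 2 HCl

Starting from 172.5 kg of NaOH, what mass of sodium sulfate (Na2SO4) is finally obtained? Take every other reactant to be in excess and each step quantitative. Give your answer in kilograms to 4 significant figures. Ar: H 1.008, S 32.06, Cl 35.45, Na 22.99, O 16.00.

306.3 kg

M(NaOH) = 22.99 + 16.00 + 1.008 = 39.998 g/mol.
M(Na2SO4) = 2(22.99) + 32.06 + 4(16.00) = 142.04 g/mol.
172.5 kg = 172500 g.
n(NaOH) = 172500 / 39.998 = 4312.7 mol.
Step 1 gives a 1:1 ratio of NaOH to NaCl, so n(NaCl) = 4312.7 mol.
In step 2 the NaCl:Na2SO4 ratio is 2:1, so n(Na2SO4) = 2156.4 mol.
Mass of Na2SO4 = 2156.4 × 142.04 = 306290 g = 306.3 kg.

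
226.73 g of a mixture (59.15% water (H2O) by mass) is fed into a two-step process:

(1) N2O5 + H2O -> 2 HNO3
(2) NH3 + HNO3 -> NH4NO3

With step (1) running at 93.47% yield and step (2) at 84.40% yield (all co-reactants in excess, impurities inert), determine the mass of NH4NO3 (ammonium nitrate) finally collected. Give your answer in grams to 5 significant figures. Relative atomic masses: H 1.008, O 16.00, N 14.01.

Pure H2O = 226.73 × 0.5915 = 134.111 g.
M(H2O) = 2(1.008) + 16.00 = 18.016 g/mol.
M(NH4NO3) = 2(14.01) + 4(1.008) + 3(16.00) = 80.052 g/mol.
n(H2O) = 134.111 / 18.016 = 7.44398 mol.
Step 1 (H2O:HNO3 = 1:2): theoretical n(HNO3) = 14.8880 mol; at 93.47% yield, n(HNO3) = 13.9158 mol.
Step 2 (HNO3:NH4NO3 = 1:1): theoretical n(NH4NO3) = 13.9158 mol, so theoretical mass = 13.9158 × 80.052 = 1113.99 g.
At 84.40% yield, actual mass of NH4NO3 = 1113.99 × 0.8440 = 940.204 g.

940.20 g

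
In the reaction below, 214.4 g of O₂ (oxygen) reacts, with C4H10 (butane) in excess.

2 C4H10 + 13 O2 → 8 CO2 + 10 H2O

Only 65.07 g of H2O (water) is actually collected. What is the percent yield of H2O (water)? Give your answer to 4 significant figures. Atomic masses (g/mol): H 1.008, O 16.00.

M(O2) = 2(16.00) = 32.00 g/mol.
M(H2O) = 2(1.008) + 16.00 = 18.016 g/mol.
n(O2) = 214.40 g / 32.00 g/mol = 6.7000 mol.
From the equation the O2:H2O mole ratio is 13:10, so n(H2O) = 6.7000 × 10/13 = 5.1538 mol.
Mass of H2O = 5.1538 mol × 18.016 g/mol = 92.852 g.
This is the theoretical yield. Percent yield = 65.07 g / 92.852 g × 100% = 70.079%.

70.08 %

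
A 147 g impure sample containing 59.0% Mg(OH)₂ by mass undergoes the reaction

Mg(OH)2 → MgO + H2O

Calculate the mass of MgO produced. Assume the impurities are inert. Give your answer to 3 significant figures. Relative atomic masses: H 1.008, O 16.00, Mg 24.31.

Mass of pure Mg(OH)2 = 147 g × 0.590 = 86.73 g.
M(Mg(OH)2) = 24.31 + 2(16.00) + 2(1.008) = 58.326 g/mol.
M(MgO) = 24.31 + 16.00 = 40.31 g/mol.
n(Mg(OH)2) = 86.73 g / 58.326 g/mol = 1.487 mol.
From the equation the Mg(OH)2:MgO mole ratio is 1:1, so n(MgO) = 1.487 × 1/1 = 1.487 mol.
Mass of MgO = 1.487 mol × 40.31 g/mol = 59.94 g.

59.9 g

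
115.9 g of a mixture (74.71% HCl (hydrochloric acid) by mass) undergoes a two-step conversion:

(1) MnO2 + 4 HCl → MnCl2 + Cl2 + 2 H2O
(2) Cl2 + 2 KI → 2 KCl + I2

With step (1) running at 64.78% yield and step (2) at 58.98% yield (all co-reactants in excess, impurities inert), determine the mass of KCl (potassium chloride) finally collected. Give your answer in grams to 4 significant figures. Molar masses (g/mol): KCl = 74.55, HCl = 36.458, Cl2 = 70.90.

33.82 g

Pure HCl = 115.9 × 0.7471 = 86.589 g.
n(HCl) = 86.589 / 36.458 = 2.3750 mol.
Step 1 (HCl:Cl2 = 4:1): theoretical n(Cl2) = 0.59376 mol; at 64.78% yield, n(Cl2) = 0.38464 mol.
Step 2 (Cl2:KCl = 1:2): theoretical n(KCl) = 0.76927 mol, so theoretical mass = 0.76927 × 74.55 = 57.349 g.
At 58.98% yield, actual mass of KCl = 57.349 × 0.5898 = 33.825 g.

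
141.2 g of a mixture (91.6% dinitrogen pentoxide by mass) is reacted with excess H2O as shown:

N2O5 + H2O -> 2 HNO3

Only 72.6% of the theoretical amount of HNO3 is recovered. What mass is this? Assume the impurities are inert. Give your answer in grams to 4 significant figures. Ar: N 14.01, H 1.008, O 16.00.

Pure N2O5 available = 141.2 g × 0.916 = 129.34 g.
M(N2O5) = 2(14.01) + 5(16.00) = 108.02 g/mol.
M(HNO3) = 1.008 + 14.01 + 3(16.00) = 63.018 g/mol.
n(N2O5) = 129.34 g / 108.02 g/mol = 1.1974 mol.
From the equation the N2O5:HNO3 mole ratio is 1:2, so n(HNO3) = 1.1974 × 2/1 = 2.3947 mol.
Mass of HNO3 = 2.3947 mol × 63.018 g/mol = 150.91 g.
Actual mass collected = 150.91 g × 0.726 = 109.56 g.

109.6 g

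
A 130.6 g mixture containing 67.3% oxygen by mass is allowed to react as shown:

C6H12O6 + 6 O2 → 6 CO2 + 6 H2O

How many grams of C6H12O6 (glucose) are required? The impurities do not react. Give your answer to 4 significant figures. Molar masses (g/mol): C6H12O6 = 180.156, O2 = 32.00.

Mass of pure O2 = 130.6 g × 0.673 = 87.894 g.
n(O2) = 87.894 g / 32.00 g/mol = 2.7467 mol.
From the equation the O2:C6H12O6 mole ratio is 6:1, so n(C6H12O6) = 2.7467 × 1/6 = 0.45778 mol.
Mass of C6H12O6 = 0.45778 mol × 180.156 g/mol = 82.472 g.

82.47 g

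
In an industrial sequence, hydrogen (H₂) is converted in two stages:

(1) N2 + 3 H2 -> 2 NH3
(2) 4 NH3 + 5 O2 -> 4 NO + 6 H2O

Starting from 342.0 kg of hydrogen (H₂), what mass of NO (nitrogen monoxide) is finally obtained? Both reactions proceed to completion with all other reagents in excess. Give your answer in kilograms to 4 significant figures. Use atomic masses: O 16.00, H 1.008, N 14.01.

3394 kg

M(H2) = 2(1.008) = 2.016 g/mol.
M(NO) = 14.01 + 16.00 = 30.01 g/mol.
342.0 kg = 342000 g.
n(H2) = 342000 / 2.016 = 169640 mol.
Step 1 gives a 3:2 ratio of H2 to NH3, so n(NH3) = 113100 mol.
In step 2 the NH3:NO ratio is 4:4, so n(NO) = 113100 mol.
Mass of NO = 113100 × 30.01 = 3.3940 × 10^6 g = 3394 kg.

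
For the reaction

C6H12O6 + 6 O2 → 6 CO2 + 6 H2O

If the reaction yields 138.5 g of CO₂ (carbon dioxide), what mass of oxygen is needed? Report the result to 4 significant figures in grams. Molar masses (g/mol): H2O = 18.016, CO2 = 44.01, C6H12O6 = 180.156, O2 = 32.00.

n(CO2) = 138.50 g / 44.01 g/mol = 3.1470 mol.
From the equation the CO2:O2 mole ratio is 6:6, so n(O2) = 3.1470 × 6/6 = 3.1470 mol.
Mass of O2 = 3.1470 mol × 32.00 g/mol = 100.70 g.

100.7 g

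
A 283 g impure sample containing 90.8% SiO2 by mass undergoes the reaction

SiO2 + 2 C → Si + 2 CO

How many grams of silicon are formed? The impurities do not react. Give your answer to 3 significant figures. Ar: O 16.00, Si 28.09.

Mass of pure SiO2 = 283 g × 0.908 = 257.0 g.
M(SiO2) = 28.09 + 2(16.00) = 60.09 g/mol.
M(Si) = 28.09 g/mol.
n(SiO2) = 257.0 g / 60.09 g/mol = 4.276 mol.
From the equation the SiO2:Si mole ratio is 1:1, so n(Si) = 4.276 × 1/1 = 4.276 mol.
Mass of Si = 4.276 mol × 28.09 g/mol = 120.1 g.

120 g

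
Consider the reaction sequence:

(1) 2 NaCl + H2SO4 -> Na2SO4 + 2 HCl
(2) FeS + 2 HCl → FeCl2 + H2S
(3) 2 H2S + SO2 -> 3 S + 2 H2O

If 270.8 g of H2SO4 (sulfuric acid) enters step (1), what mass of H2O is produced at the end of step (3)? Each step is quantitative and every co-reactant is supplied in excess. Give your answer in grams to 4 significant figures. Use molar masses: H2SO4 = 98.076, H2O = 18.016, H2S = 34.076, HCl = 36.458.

n(H2SO4) = 270.8 / 98.076 = 2.7611 mol.
Reaction (1): H2SO4→HCl ratio 1:2 ⇒ n(HCl) = 5.5222 mol.
Reaction (2): HCl→H2S ratio 2:1 ⇒ n(H2S) = 2.7611 mol.
Reaction (3): H2S→H2O ratio 2:2 ⇒ n(H2O) = 2.7611 mol.
Mass of H2O = 2.7611 × 18.016 = 49.744 g.

49.74 g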